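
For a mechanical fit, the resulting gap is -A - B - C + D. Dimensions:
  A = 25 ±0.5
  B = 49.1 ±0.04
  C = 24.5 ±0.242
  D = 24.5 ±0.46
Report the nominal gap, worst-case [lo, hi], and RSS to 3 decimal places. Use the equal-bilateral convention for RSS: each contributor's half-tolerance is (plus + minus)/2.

nominal=-74.100 wc=[-75.342,-72.858] rss=0.722

Stack each dimension's contribution:
  -A: nom -25.000 → Σnom=-25.000; wc +0.500/-0.500 → slack +0.500/-0.500; half-tol=0.500, Σhalf²=0.250000
  -B: nom -49.100 → Σnom=-74.100; wc +0.040/-0.040 → slack +0.540/-0.540; half-tol=0.040, Σhalf²=0.251600
  -C: nom -24.500 → Σnom=-98.600; wc +0.242/-0.242 → slack +0.782/-0.782; half-tol=0.242, Σhalf²=0.310164
  +D: nom +24.500 → Σnom=-74.100; wc +0.460/-0.460 → slack +1.242/-1.242; half-tol=0.460, Σhalf²=0.521764
Nominal = -74.100. Worst-case = [-74.100 - 1.242, -74.100 + 1.242] = [-75.342, -72.858]. RSS = √0.521764 = 0.722.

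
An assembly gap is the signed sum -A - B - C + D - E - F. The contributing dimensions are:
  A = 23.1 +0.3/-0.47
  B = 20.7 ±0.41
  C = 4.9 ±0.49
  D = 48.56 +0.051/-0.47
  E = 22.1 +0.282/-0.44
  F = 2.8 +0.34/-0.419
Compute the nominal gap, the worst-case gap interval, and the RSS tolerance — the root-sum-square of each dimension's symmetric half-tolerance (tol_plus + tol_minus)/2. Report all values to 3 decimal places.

nominal=-25.040 wc=[-27.332,-22.760] rss=0.948

Stack each dimension's contribution:
  -A: nom -23.100 → Σnom=-23.100; wc +0.470/-0.300 → slack +0.470/-0.300; half-tol=0.385, Σhalf²=0.148225
  -B: nom -20.700 → Σnom=-43.800; wc +0.410/-0.410 → slack +0.880/-0.710; half-tol=0.410, Σhalf²=0.316325
  -C: nom -4.900 → Σnom=-48.700; wc +0.490/-0.490 → slack +1.370/-1.200; half-tol=0.490, Σhalf²=0.556425
  +D: nom +48.560 → Σnom=-0.140; wc +0.051/-0.470 → slack +1.421/-1.670; half-tol=0.261, Σhalf²=0.624285
  -E: nom -22.100 → Σnom=-22.240; wc +0.440/-0.282 → slack +1.861/-1.952; half-tol=0.361, Σhalf²=0.754606
  -F: nom -2.800 → Σnom=-25.040; wc +0.419/-0.340 → slack +2.280/-2.292; half-tol=0.380, Σhalf²=0.898626
Nominal = -25.040. Worst-case = [-25.040 - 2.292, -25.040 + 2.280] = [-27.332, -22.760]. RSS = √0.898626 = 0.948.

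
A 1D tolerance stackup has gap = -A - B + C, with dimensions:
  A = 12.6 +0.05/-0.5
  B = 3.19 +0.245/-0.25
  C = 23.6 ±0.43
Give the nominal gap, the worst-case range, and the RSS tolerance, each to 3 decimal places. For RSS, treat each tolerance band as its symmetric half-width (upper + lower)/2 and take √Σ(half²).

Stack each dimension's contribution:
  -A: nom -12.600 → Σnom=-12.600; wc +0.500/-0.050 → slack +0.500/-0.050; half-tol=0.275, Σhalf²=0.075625
  -B: nom -3.190 → Σnom=-15.790; wc +0.250/-0.245 → slack +0.750/-0.295; half-tol=0.247, Σhalf²=0.136881
  +C: nom +23.600 → Σnom=7.810; wc +0.430/-0.430 → slack +1.180/-0.725; half-tol=0.430, Σhalf²=0.321781
Nominal = 7.810. Worst-case = [7.810 - 0.725, 7.810 + 1.180] = [7.085, 8.990]. RSS = √0.321781 = 0.567.

nominal=7.810 wc=[7.085,8.990] rss=0.567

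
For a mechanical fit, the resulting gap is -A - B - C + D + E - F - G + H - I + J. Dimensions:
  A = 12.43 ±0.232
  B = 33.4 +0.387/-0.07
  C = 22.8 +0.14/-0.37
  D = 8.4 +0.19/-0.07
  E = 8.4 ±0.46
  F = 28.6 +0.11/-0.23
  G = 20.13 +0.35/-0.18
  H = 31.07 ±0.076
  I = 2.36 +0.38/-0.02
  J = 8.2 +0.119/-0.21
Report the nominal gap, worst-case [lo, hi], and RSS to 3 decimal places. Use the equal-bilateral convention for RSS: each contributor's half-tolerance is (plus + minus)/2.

nominal=-63.650 wc=[-66.065,-61.703] rss=0.756

Stack each dimension's contribution:
  -A: nom -12.430 → Σnom=-12.430; wc +0.232/-0.232 → slack +0.232/-0.232; half-tol=0.232, Σhalf²=0.053824
  -B: nom -33.400 → Σnom=-45.830; wc +0.070/-0.387 → slack +0.302/-0.619; half-tol=0.229, Σhalf²=0.106036
  -C: nom -22.800 → Σnom=-68.630; wc +0.370/-0.140 → slack +0.672/-0.759; half-tol=0.255, Σhalf²=0.171061
  +D: nom +8.400 → Σnom=-60.230; wc +0.190/-0.070 → slack +0.862/-0.829; half-tol=0.130, Σhalf²=0.187961
  +E: nom +8.400 → Σnom=-51.830; wc +0.460/-0.460 → slack +1.322/-1.289; half-tol=0.460, Σhalf²=0.399561
  -F: nom -28.600 → Σnom=-80.430; wc +0.230/-0.110 → slack +1.552/-1.399; half-tol=0.170, Σhalf²=0.428461
  -G: nom -20.130 → Σnom=-100.560; wc +0.180/-0.350 → slack +1.732/-1.749; half-tol=0.265, Σhalf²=0.498686
  +H: nom +31.070 → Σnom=-69.490; wc +0.076/-0.076 → slack +1.808/-1.825; half-tol=0.076, Σhalf²=0.504462
  -I: nom -2.360 → Σnom=-71.850; wc +0.020/-0.380 → slack +1.828/-2.205; half-tol=0.200, Σhalf²=0.544462
  +J: nom +8.200 → Σnom=-63.650; wc +0.119/-0.210 → slack +1.947/-2.415; half-tol=0.164, Σhalf²=0.571523
Nominal = -63.650. Worst-case = [-63.650 - 2.415, -63.650 + 1.947] = [-66.065, -61.703]. RSS = √0.571523 = 0.756.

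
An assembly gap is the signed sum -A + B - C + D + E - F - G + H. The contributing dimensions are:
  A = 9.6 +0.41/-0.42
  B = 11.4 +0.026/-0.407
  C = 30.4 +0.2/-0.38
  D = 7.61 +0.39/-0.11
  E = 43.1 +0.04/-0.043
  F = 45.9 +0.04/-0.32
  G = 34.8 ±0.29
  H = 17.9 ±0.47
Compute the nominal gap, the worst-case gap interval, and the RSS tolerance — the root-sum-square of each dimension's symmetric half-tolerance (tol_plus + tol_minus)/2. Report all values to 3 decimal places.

nominal=-40.690 wc=[-42.660,-38.354] rss=0.840

Stack each dimension's contribution:
  -A: nom -9.600 → Σnom=-9.600; wc +0.420/-0.410 → slack +0.420/-0.410; half-tol=0.415, Σhalf²=0.172225
  +B: nom +11.400 → Σnom=1.800; wc +0.026/-0.407 → slack +0.446/-0.817; half-tol=0.216, Σhalf²=0.219097
  -C: nom -30.400 → Σnom=-28.600; wc +0.380/-0.200 → slack +0.826/-1.017; half-tol=0.290, Σhalf²=0.303197
  +D: nom +7.610 → Σnom=-20.990; wc +0.390/-0.110 → slack +1.216/-1.127; half-tol=0.250, Σhalf²=0.365697
  +E: nom +43.100 → Σnom=22.110; wc +0.040/-0.043 → slack +1.256/-1.170; half-tol=0.041, Σhalf²=0.367420
  -F: nom -45.900 → Σnom=-23.790; wc +0.320/-0.040 → slack +1.576/-1.210; half-tol=0.180, Σhalf²=0.399819
  -G: nom -34.800 → Σnom=-58.590; wc +0.290/-0.290 → slack +1.866/-1.500; half-tol=0.290, Σhalf²=0.483920
  +H: nom +17.900 → Σnom=-40.690; wc +0.470/-0.470 → slack +2.336/-1.970; half-tol=0.470, Σhalf²=0.704819
Nominal = -40.690. Worst-case = [-40.690 - 1.970, -40.690 + 2.336] = [-42.660, -38.354]. RSS = √0.704819 = 0.840.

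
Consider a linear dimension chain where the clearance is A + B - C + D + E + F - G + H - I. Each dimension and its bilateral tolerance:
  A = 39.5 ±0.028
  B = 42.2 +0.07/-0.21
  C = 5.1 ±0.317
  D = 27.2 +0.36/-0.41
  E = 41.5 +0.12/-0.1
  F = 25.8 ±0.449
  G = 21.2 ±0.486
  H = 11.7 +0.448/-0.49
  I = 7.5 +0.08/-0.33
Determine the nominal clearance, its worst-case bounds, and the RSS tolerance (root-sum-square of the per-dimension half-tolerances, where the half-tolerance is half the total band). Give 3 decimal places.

Stack each dimension's contribution:
  +A: nom +39.500 → Σnom=39.500; wc +0.028/-0.028 → slack +0.028/-0.028; half-tol=0.028, Σhalf²=0.000784
  +B: nom +42.200 → Σnom=81.700; wc +0.070/-0.210 → slack +0.098/-0.238; half-tol=0.140, Σhalf²=0.020384
  -C: nom -5.100 → Σnom=76.600; wc +0.317/-0.317 → slack +0.415/-0.555; half-tol=0.317, Σhalf²=0.120873
  +D: nom +27.200 → Σnom=103.800; wc +0.360/-0.410 → slack +0.775/-0.965; half-tol=0.385, Σhalf²=0.269098
  +E: nom +41.500 → Σnom=145.300; wc +0.120/-0.100 → slack +0.895/-1.065; half-tol=0.110, Σhalf²=0.281198
  +F: nom +25.800 → Σnom=171.100; wc +0.449/-0.449 → slack +1.344/-1.514; half-tol=0.449, Σhalf²=0.482799
  -G: nom -21.200 → Σnom=149.900; wc +0.486/-0.486 → slack +1.830/-2.000; half-tol=0.486, Σhalf²=0.718995
  +H: nom +11.700 → Σnom=161.600; wc +0.448/-0.490 → slack +2.278/-2.490; half-tol=0.469, Σhalf²=0.938956
  -I: nom -7.500 → Σnom=154.100; wc +0.330/-0.080 → slack +2.608/-2.570; half-tol=0.205, Σhalf²=0.980981
Nominal = 154.100. Worst-case = [154.100 - 2.570, 154.100 + 2.608] = [151.530, 156.708]. RSS = √0.980981 = 0.990.

nominal=154.100 wc=[151.530,156.708] rss=0.990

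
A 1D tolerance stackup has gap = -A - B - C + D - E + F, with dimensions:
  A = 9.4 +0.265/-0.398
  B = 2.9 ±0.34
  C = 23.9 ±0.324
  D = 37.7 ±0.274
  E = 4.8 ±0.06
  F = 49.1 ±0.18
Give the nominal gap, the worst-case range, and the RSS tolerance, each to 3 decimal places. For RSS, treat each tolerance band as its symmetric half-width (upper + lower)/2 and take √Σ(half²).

Stack each dimension's contribution:
  -A: nom -9.400 → Σnom=-9.400; wc +0.398/-0.265 → slack +0.398/-0.265; half-tol=0.332, Σhalf²=0.109892
  -B: nom -2.900 → Σnom=-12.300; wc +0.340/-0.340 → slack +0.738/-0.605; half-tol=0.340, Σhalf²=0.225492
  -C: nom -23.900 → Σnom=-36.200; wc +0.324/-0.324 → slack +1.062/-0.929; half-tol=0.324, Σhalf²=0.330468
  +D: nom +37.700 → Σnom=1.500; wc +0.274/-0.274 → slack +1.336/-1.203; half-tol=0.274, Σhalf²=0.405544
  -E: nom -4.800 → Σnom=-3.300; wc +0.060/-0.060 → slack +1.396/-1.263; half-tol=0.060, Σhalf²=0.409144
  +F: nom +49.100 → Σnom=45.800; wc +0.180/-0.180 → slack +1.576/-1.443; half-tol=0.180, Σhalf²=0.441544
Nominal = 45.800. Worst-case = [45.800 - 1.443, 45.800 + 1.576] = [44.357, 47.376]. RSS = √0.441544 = 0.664.

nominal=45.800 wc=[44.357,47.376] rss=0.664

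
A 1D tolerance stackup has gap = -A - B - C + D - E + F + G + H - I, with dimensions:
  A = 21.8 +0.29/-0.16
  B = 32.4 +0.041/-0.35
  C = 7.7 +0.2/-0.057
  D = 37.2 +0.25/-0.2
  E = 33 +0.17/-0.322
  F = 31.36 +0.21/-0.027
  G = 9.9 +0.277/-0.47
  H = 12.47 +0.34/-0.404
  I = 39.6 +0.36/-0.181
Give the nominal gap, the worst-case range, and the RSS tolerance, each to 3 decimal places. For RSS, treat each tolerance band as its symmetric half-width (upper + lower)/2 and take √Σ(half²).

Stack each dimension's contribution:
  -A: nom -21.800 → Σnom=-21.800; wc +0.160/-0.290 → slack +0.160/-0.290; half-tol=0.225, Σhalf²=0.050625
  -B: nom -32.400 → Σnom=-54.200; wc +0.350/-0.041 → slack +0.510/-0.331; half-tol=0.195, Σhalf²=0.088845
  -C: nom -7.700 → Σnom=-61.900; wc +0.057/-0.200 → slack +0.567/-0.531; half-tol=0.129, Σhalf²=0.105357
  +D: nom +37.200 → Σnom=-24.700; wc +0.250/-0.200 → slack +0.817/-0.731; half-tol=0.225, Σhalf²=0.155982
  -E: nom -33.000 → Σnom=-57.700; wc +0.322/-0.170 → slack +1.139/-0.901; half-tol=0.246, Σhalf²=0.216498
  +F: nom +31.360 → Σnom=-26.340; wc +0.210/-0.027 → slack +1.349/-0.928; half-tol=0.118, Σhalf²=0.230541
  +G: nom +9.900 → Σnom=-16.440; wc +0.277/-0.470 → slack +1.626/-1.398; half-tol=0.373, Σhalf²=0.370043
  +H: nom +12.470 → Σnom=-3.970; wc +0.340/-0.404 → slack +1.966/-1.802; half-tol=0.372, Σhalf²=0.508427
  -I: nom -39.600 → Σnom=-43.570; wc +0.181/-0.360 → slack +2.147/-2.162; half-tol=0.270, Σhalf²=0.581597
Nominal = -43.570. Worst-case = [-43.570 - 2.162, -43.570 + 2.147] = [-45.732, -41.423]. RSS = √0.581597 = 0.763.

nominal=-43.570 wc=[-45.732,-41.423] rss=0.763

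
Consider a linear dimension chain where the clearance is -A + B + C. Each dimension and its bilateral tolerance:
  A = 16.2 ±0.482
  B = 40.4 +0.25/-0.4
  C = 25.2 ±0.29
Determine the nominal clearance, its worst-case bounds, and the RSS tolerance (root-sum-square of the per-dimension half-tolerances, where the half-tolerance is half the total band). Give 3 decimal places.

nominal=49.400 wc=[48.228,50.422] rss=0.650

Stack each dimension's contribution:
  -A: nom -16.200 → Σnom=-16.200; wc +0.482/-0.482 → slack +0.482/-0.482; half-tol=0.482, Σhalf²=0.232324
  +B: nom +40.400 → Σnom=24.200; wc +0.250/-0.400 → slack +0.732/-0.882; half-tol=0.325, Σhalf²=0.337949
  +C: nom +25.200 → Σnom=49.400; wc +0.290/-0.290 → slack +1.022/-1.172; half-tol=0.290, Σhalf²=0.422049
Nominal = 49.400. Worst-case = [49.400 - 1.172, 49.400 + 1.022] = [48.228, 50.422]. RSS = √0.422049 = 0.650.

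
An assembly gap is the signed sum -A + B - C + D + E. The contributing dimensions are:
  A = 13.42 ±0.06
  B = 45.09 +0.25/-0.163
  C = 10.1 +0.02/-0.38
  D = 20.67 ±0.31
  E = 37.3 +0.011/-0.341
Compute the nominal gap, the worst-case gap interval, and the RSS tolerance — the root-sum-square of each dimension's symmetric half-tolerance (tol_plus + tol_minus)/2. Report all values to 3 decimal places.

nominal=79.540 wc=[78.646,80.551] rss=0.462

Stack each dimension's contribution:
  -A: nom -13.420 → Σnom=-13.420; wc +0.060/-0.060 → slack +0.060/-0.060; half-tol=0.060, Σhalf²=0.003600
  +B: nom +45.090 → Σnom=31.670; wc +0.250/-0.163 → slack +0.310/-0.223; half-tol=0.207, Σhalf²=0.046242
  -C: nom -10.100 → Σnom=21.570; wc +0.380/-0.020 → slack +0.690/-0.243; half-tol=0.200, Σhalf²=0.086242
  +D: nom +20.670 → Σnom=42.240; wc +0.310/-0.310 → slack +1.000/-0.553; half-tol=0.310, Σhalf²=0.182342
  +E: nom +37.300 → Σnom=79.540; wc +0.011/-0.341 → slack +1.011/-0.894; half-tol=0.176, Σhalf²=0.213318
Nominal = 79.540. Worst-case = [79.540 - 0.894, 79.540 + 1.011] = [78.646, 80.551]. RSS = √0.213318 = 0.462.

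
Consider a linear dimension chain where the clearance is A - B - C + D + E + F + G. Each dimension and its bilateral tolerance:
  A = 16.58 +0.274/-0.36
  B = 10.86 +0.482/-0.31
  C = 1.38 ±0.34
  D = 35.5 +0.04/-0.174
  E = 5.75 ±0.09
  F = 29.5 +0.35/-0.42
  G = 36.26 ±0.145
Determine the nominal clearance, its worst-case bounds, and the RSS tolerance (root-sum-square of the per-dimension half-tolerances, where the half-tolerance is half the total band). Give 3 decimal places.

Stack each dimension's contribution:
  +A: nom +16.580 → Σnom=16.580; wc +0.274/-0.360 → slack +0.274/-0.360; half-tol=0.317, Σhalf²=0.100489
  -B: nom -10.860 → Σnom=5.720; wc +0.310/-0.482 → slack +0.584/-0.842; half-tol=0.396, Σhalf²=0.257305
  -C: nom -1.380 → Σnom=4.340; wc +0.340/-0.340 → slack +0.924/-1.182; half-tol=0.340, Σhalf²=0.372905
  +D: nom +35.500 → Σnom=39.840; wc +0.040/-0.174 → slack +0.964/-1.356; half-tol=0.107, Σhalf²=0.384354
  +E: nom +5.750 → Σnom=45.590; wc +0.090/-0.090 → slack +1.054/-1.446; half-tol=0.090, Σhalf²=0.392454
  +F: nom +29.500 → Σnom=75.090; wc +0.350/-0.420 → slack +1.404/-1.866; half-tol=0.385, Σhalf²=0.540679
  +G: nom +36.260 → Σnom=111.350; wc +0.145/-0.145 → slack +1.549/-2.011; half-tol=0.145, Σhalf²=0.561704
Nominal = 111.350. Worst-case = [111.350 - 2.011, 111.350 + 1.549] = [109.339, 112.899]. RSS = √0.561704 = 0.749.

nominal=111.350 wc=[109.339,112.899] rss=0.749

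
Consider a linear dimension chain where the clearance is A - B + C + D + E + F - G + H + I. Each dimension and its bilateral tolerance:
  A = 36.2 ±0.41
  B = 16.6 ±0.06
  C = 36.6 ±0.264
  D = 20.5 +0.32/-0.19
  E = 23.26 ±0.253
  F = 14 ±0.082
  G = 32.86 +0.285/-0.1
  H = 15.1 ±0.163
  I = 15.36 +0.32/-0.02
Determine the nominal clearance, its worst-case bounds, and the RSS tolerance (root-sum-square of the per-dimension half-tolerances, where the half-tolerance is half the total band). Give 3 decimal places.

Stack each dimension's contribution:
  +A: nom +36.200 → Σnom=36.200; wc +0.410/-0.410 → slack +0.410/-0.410; half-tol=0.410, Σhalf²=0.168100
  -B: nom -16.600 → Σnom=19.600; wc +0.060/-0.060 → slack +0.470/-0.470; half-tol=0.060, Σhalf²=0.171700
  +C: nom +36.600 → Σnom=56.200; wc +0.264/-0.264 → slack +0.734/-0.734; half-tol=0.264, Σhalf²=0.241396
  +D: nom +20.500 → Σnom=76.700; wc +0.320/-0.190 → slack +1.054/-0.924; half-tol=0.255, Σhalf²=0.306421
  +E: nom +23.260 → Σnom=99.960; wc +0.253/-0.253 → slack +1.307/-1.177; half-tol=0.253, Σhalf²=0.370430
  +F: nom +14.000 → Σnom=113.960; wc +0.082/-0.082 → slack +1.389/-1.259; half-tol=0.082, Σhalf²=0.377154
  -G: nom -32.860 → Σnom=81.100; wc +0.100/-0.285 → slack +1.489/-1.544; half-tol=0.193, Σhalf²=0.414210
  +H: nom +15.100 → Σnom=96.200; wc +0.163/-0.163 → slack +1.652/-1.707; half-tol=0.163, Σhalf²=0.440779
  +I: nom +15.360 → Σnom=111.560; wc +0.320/-0.020 → slack +1.972/-1.727; half-tol=0.170, Σhalf²=0.469679
Nominal = 111.560. Worst-case = [111.560 - 1.727, 111.560 + 1.972] = [109.833, 113.532]. RSS = √0.469679 = 0.685.

nominal=111.560 wc=[109.833,113.532] rss=0.685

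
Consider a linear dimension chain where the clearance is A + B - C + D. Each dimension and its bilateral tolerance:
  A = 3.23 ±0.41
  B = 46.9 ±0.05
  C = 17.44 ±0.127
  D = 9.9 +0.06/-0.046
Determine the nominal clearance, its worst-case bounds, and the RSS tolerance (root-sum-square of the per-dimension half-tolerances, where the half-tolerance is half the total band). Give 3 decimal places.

Stack each dimension's contribution:
  +A: nom +3.230 → Σnom=3.230; wc +0.410/-0.410 → slack +0.410/-0.410; half-tol=0.410, Σhalf²=0.168100
  +B: nom +46.900 → Σnom=50.130; wc +0.050/-0.050 → slack +0.460/-0.460; half-tol=0.050, Σhalf²=0.170600
  -C: nom -17.440 → Σnom=32.690; wc +0.127/-0.127 → slack +0.587/-0.587; half-tol=0.127, Σhalf²=0.186729
  +D: nom +9.900 → Σnom=42.590; wc +0.060/-0.046 → slack +0.647/-0.633; half-tol=0.053, Σhalf²=0.189538
Nominal = 42.590. Worst-case = [42.590 - 0.633, 42.590 + 0.647] = [41.957, 43.237]. RSS = √0.189538 = 0.435.

nominal=42.590 wc=[41.957,43.237] rss=0.435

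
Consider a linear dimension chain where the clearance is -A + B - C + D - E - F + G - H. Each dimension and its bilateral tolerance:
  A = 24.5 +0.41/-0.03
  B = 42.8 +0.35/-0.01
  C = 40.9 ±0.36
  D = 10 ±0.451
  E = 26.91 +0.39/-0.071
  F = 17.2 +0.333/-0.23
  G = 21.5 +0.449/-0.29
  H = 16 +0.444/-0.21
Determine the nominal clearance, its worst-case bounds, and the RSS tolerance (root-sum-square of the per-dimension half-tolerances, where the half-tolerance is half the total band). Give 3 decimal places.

nominal=-51.210 wc=[-53.898,-49.059] rss=0.889

Stack each dimension's contribution:
  -A: nom -24.500 → Σnom=-24.500; wc +0.030/-0.410 → slack +0.030/-0.410; half-tol=0.220, Σhalf²=0.048400
  +B: nom +42.800 → Σnom=18.300; wc +0.350/-0.010 → slack +0.380/-0.420; half-tol=0.180, Σhalf²=0.080800
  -C: nom -40.900 → Σnom=-22.600; wc +0.360/-0.360 → slack +0.740/-0.780; half-tol=0.360, Σhalf²=0.210400
  +D: nom +10.000 → Σnom=-12.600; wc +0.451/-0.451 → slack +1.191/-1.231; half-tol=0.451, Σhalf²=0.413801
  -E: nom -26.910 → Σnom=-39.510; wc +0.071/-0.390 → slack +1.262/-1.621; half-tol=0.231, Σhalf²=0.466931
  -F: nom -17.200 → Σnom=-56.710; wc +0.230/-0.333 → slack +1.492/-1.954; half-tol=0.282, Σhalf²=0.546173
  +G: nom +21.500 → Σnom=-35.210; wc +0.449/-0.290 → slack +1.941/-2.244; half-tol=0.369, Σhalf²=0.682704
  -H: nom -16.000 → Σnom=-51.210; wc +0.210/-0.444 → slack +2.151/-2.688; half-tol=0.327, Σhalf²=0.789633
Nominal = -51.210. Worst-case = [-51.210 - 2.688, -51.210 + 2.151] = [-53.898, -49.059]. RSS = √0.789633 = 0.889.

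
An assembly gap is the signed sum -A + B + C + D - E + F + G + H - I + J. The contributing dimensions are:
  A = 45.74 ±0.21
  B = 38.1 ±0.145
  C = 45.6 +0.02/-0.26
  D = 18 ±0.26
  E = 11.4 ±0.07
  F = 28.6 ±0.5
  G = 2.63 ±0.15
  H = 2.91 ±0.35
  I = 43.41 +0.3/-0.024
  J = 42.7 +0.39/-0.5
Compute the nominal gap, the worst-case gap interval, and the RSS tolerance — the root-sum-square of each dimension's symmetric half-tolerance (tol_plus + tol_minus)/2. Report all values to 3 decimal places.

Stack each dimension's contribution:
  -A: nom -45.740 → Σnom=-45.740; wc +0.210/-0.210 → slack +0.210/-0.210; half-tol=0.210, Σhalf²=0.044100
  +B: nom +38.100 → Σnom=-7.640; wc +0.145/-0.145 → slack +0.355/-0.355; half-tol=0.145, Σhalf²=0.065125
  +C: nom +45.600 → Σnom=37.960; wc +0.020/-0.260 → slack +0.375/-0.615; half-tol=0.140, Σhalf²=0.084725
  +D: nom +18.000 → Σnom=55.960; wc +0.260/-0.260 → slack +0.635/-0.875; half-tol=0.260, Σhalf²=0.152325
  -E: nom -11.400 → Σnom=44.560; wc +0.070/-0.070 → slack +0.705/-0.945; half-tol=0.070, Σhalf²=0.157225
  +F: nom +28.600 → Σnom=73.160; wc +0.500/-0.500 → slack +1.205/-1.445; half-tol=0.500, Σhalf²=0.407225
  +G: nom +2.630 → Σnom=75.790; wc +0.150/-0.150 → slack +1.355/-1.595; half-tol=0.150, Σhalf²=0.429725
  +H: nom +2.910 → Σnom=78.700; wc +0.350/-0.350 → slack +1.705/-1.945; half-tol=0.350, Σhalf²=0.552225
  -I: nom -43.410 → Σnom=35.290; wc +0.024/-0.300 → slack +1.729/-2.245; half-tol=0.162, Σhalf²=0.578469
  +J: nom +42.700 → Σnom=77.990; wc +0.390/-0.500 → slack +2.119/-2.745; half-tol=0.445, Σhalf²=0.776494
Nominal = 77.990. Worst-case = [77.990 - 2.745, 77.990 + 2.119] = [75.245, 80.109]. RSS = √0.776494 = 0.881.

nominal=77.990 wc=[75.245,80.109] rss=0.881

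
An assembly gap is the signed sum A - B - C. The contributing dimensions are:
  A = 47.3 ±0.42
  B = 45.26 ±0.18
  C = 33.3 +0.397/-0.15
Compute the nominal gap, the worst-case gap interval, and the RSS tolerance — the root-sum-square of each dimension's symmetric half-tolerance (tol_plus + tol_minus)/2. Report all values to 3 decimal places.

nominal=-31.260 wc=[-32.257,-30.510] rss=0.533

Stack each dimension's contribution:
  +A: nom +47.300 → Σnom=47.300; wc +0.420/-0.420 → slack +0.420/-0.420; half-tol=0.420, Σhalf²=0.176400
  -B: nom -45.260 → Σnom=2.040; wc +0.180/-0.180 → slack +0.600/-0.600; half-tol=0.180, Σhalf²=0.208800
  -C: nom -33.300 → Σnom=-31.260; wc +0.150/-0.397 → slack +0.750/-0.997; half-tol=0.274, Σhalf²=0.283602
Nominal = -31.260. Worst-case = [-31.260 - 0.997, -31.260 + 0.750] = [-32.257, -30.510]. RSS = √0.283602 = 0.533.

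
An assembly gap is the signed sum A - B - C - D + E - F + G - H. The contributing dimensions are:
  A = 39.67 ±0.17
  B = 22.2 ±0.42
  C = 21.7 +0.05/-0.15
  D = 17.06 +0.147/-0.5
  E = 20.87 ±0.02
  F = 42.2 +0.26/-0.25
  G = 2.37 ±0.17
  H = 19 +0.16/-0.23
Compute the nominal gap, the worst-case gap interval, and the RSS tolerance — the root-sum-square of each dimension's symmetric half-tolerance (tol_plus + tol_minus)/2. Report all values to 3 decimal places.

nominal=-59.250 wc=[-60.647,-57.340] rss=0.673

Stack each dimension's contribution:
  +A: nom +39.670 → Σnom=39.670; wc +0.170/-0.170 → slack +0.170/-0.170; half-tol=0.170, Σhalf²=0.028900
  -B: nom -22.200 → Σnom=17.470; wc +0.420/-0.420 → slack +0.590/-0.590; half-tol=0.420, Σhalf²=0.205300
  -C: nom -21.700 → Σnom=-4.230; wc +0.150/-0.050 → slack +0.740/-0.640; half-tol=0.100, Σhalf²=0.215300
  -D: nom -17.060 → Σnom=-21.290; wc +0.500/-0.147 → slack +1.240/-0.787; half-tol=0.324, Σhalf²=0.319952
  +E: nom +20.870 → Σnom=-0.420; wc +0.020/-0.020 → slack +1.260/-0.807; half-tol=0.020, Σhalf²=0.320352
  -F: nom -42.200 → Σnom=-42.620; wc +0.250/-0.260 → slack +1.510/-1.067; half-tol=0.255, Σhalf²=0.385377
  +G: nom +2.370 → Σnom=-40.250; wc +0.170/-0.170 → slack +1.680/-1.237; half-tol=0.170, Σhalf²=0.414277
  -H: nom -19.000 → Σnom=-59.250; wc +0.230/-0.160 → slack +1.910/-1.397; half-tol=0.195, Σhalf²=0.452302
Nominal = -59.250. Worst-case = [-59.250 - 1.397, -59.250 + 1.910] = [-60.647, -57.340]. RSS = √0.452302 = 0.673.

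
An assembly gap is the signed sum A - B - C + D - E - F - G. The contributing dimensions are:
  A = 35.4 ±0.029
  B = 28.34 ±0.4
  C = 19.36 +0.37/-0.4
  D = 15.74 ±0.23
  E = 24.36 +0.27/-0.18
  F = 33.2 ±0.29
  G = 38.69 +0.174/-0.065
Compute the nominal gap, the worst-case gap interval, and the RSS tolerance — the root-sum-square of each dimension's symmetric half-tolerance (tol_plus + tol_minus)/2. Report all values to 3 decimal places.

nominal=-92.810 wc=[-94.573,-91.216] rss=0.715

Stack each dimension's contribution:
  +A: nom +35.400 → Σnom=35.400; wc +0.029/-0.029 → slack +0.029/-0.029; half-tol=0.029, Σhalf²=0.000841
  -B: nom -28.340 → Σnom=7.060; wc +0.400/-0.400 → slack +0.429/-0.429; half-tol=0.400, Σhalf²=0.160841
  -C: nom -19.360 → Σnom=-12.300; wc +0.400/-0.370 → slack +0.829/-0.799; half-tol=0.385, Σhalf²=0.309066
  +D: nom +15.740 → Σnom=3.440; wc +0.230/-0.230 → slack +1.059/-1.029; half-tol=0.230, Σhalf²=0.361966
  -E: nom -24.360 → Σnom=-20.920; wc +0.180/-0.270 → slack +1.239/-1.299; half-tol=0.225, Σhalf²=0.412591
  -F: nom -33.200 → Σnom=-54.120; wc +0.290/-0.290 → slack +1.529/-1.589; half-tol=0.290, Σhalf²=0.496691
  -G: nom -38.690 → Σnom=-92.810; wc +0.065/-0.174 → slack +1.594/-1.763; half-tol=0.119, Σhalf²=0.510971
Nominal = -92.810. Worst-case = [-92.810 - 1.763, -92.810 + 1.594] = [-94.573, -91.216]. RSS = √0.510971 = 0.715.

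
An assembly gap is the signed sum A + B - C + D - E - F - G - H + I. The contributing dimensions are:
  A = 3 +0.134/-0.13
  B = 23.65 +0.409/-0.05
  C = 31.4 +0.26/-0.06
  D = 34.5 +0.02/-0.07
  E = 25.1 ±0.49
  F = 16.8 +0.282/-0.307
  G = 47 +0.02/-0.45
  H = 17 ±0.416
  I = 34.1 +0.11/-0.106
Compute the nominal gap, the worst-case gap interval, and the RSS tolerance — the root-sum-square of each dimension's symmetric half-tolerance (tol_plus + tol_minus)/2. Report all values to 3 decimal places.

nominal=-42.050 wc=[-43.874,-39.654] rss=0.815

Stack each dimension's contribution:
  +A: nom +3.000 → Σnom=3.000; wc +0.134/-0.130 → slack +0.134/-0.130; half-tol=0.132, Σhalf²=0.017424
  +B: nom +23.650 → Σnom=26.650; wc +0.409/-0.050 → slack +0.543/-0.180; half-tol=0.229, Σhalf²=0.070094
  -C: nom -31.400 → Σnom=-4.750; wc +0.060/-0.260 → slack +0.603/-0.440; half-tol=0.160, Σhalf²=0.095694
  +D: nom +34.500 → Σnom=29.750; wc +0.020/-0.070 → slack +0.623/-0.510; half-tol=0.045, Σhalf²=0.097719
  -E: nom -25.100 → Σnom=4.650; wc +0.490/-0.490 → slack +1.113/-1.000; half-tol=0.490, Σhalf²=0.337819
  -F: nom -16.800 → Σnom=-12.150; wc +0.307/-0.282 → slack +1.420/-1.282; half-tol=0.294, Σhalf²=0.424549
  -G: nom -47.000 → Σnom=-59.150; wc +0.450/-0.020 → slack +1.870/-1.302; half-tol=0.235, Σhalf²=0.479774
  -H: nom -17.000 → Σnom=-76.150; wc +0.416/-0.416 → slack +2.286/-1.718; half-tol=0.416, Σhalf²=0.652830
  +I: nom +34.100 → Σnom=-42.050; wc +0.110/-0.106 → slack +2.396/-1.824; half-tol=0.108, Σhalf²=0.664494
Nominal = -42.050. Worst-case = [-42.050 - 1.824, -42.050 + 2.396] = [-43.874, -39.654]. RSS = √0.664494 = 0.815.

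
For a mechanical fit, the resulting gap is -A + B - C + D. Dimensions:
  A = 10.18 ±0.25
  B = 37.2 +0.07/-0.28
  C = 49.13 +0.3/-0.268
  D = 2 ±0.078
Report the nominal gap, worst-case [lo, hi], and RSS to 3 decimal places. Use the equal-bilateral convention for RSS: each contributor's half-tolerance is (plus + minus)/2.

nominal=-20.110 wc=[-21.018,-19.444] rss=0.424

Stack each dimension's contribution:
  -A: nom -10.180 → Σnom=-10.180; wc +0.250/-0.250 → slack +0.250/-0.250; half-tol=0.250, Σhalf²=0.062500
  +B: nom +37.200 → Σnom=27.020; wc +0.070/-0.280 → slack +0.320/-0.530; half-tol=0.175, Σhalf²=0.093125
  -C: nom -49.130 → Σnom=-22.110; wc +0.268/-0.300 → slack +0.588/-0.830; half-tol=0.284, Σhalf²=0.173781
  +D: nom +2.000 → Σnom=-20.110; wc +0.078/-0.078 → slack +0.666/-0.908; half-tol=0.078, Σhalf²=0.179865
Nominal = -20.110. Worst-case = [-20.110 - 0.908, -20.110 + 0.666] = [-21.018, -19.444]. RSS = √0.179865 = 0.424.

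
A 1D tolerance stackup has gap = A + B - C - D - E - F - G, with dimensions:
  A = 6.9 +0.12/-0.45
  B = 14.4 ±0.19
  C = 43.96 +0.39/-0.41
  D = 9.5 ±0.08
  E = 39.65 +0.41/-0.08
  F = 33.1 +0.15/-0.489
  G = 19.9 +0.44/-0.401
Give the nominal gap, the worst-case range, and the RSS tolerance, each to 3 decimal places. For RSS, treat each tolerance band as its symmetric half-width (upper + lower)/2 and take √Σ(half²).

nominal=-124.810 wc=[-126.920,-123.040] rss=0.789

Stack each dimension's contribution:
  +A: nom +6.900 → Σnom=6.900; wc +0.120/-0.450 → slack +0.120/-0.450; half-tol=0.285, Σhalf²=0.081225
  +B: nom +14.400 → Σnom=21.300; wc +0.190/-0.190 → slack +0.310/-0.640; half-tol=0.190, Σhalf²=0.117325
  -C: nom -43.960 → Σnom=-22.660; wc +0.410/-0.390 → slack +0.720/-1.030; half-tol=0.400, Σhalf²=0.277325
  -D: nom -9.500 → Σnom=-32.160; wc +0.080/-0.080 → slack +0.800/-1.110; half-tol=0.080, Σhalf²=0.283725
  -E: nom -39.650 → Σnom=-71.810; wc +0.080/-0.410 → slack +0.880/-1.520; half-tol=0.245, Σhalf²=0.343750
  -F: nom -33.100 → Σnom=-104.910; wc +0.489/-0.150 → slack +1.369/-1.670; half-tol=0.320, Σhalf²=0.445830
  -G: nom -19.900 → Σnom=-124.810; wc +0.401/-0.440 → slack +1.770/-2.110; half-tol=0.420, Σhalf²=0.622650
Nominal = -124.810. Worst-case = [-124.810 - 2.110, -124.810 + 1.770] = [-126.920, -123.040]. RSS = √0.622650 = 0.789.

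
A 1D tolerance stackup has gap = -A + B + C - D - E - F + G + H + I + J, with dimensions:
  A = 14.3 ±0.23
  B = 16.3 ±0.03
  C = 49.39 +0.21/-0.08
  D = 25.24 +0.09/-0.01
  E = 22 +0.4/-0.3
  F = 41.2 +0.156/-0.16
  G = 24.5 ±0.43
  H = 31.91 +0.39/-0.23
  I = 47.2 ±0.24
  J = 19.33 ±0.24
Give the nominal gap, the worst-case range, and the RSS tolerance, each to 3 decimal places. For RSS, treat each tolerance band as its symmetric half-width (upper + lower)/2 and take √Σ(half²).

nominal=85.890 wc=[83.764,88.130] rss=0.788

Stack each dimension's contribution:
  -A: nom -14.300 → Σnom=-14.300; wc +0.230/-0.230 → slack +0.230/-0.230; half-tol=0.230, Σhalf²=0.052900
  +B: nom +16.300 → Σnom=2.000; wc +0.030/-0.030 → slack +0.260/-0.260; half-tol=0.030, Σhalf²=0.053800
  +C: nom +49.390 → Σnom=51.390; wc +0.210/-0.080 → slack +0.470/-0.340; half-tol=0.145, Σhalf²=0.074825
  -D: nom -25.240 → Σnom=26.150; wc +0.010/-0.090 → slack +0.480/-0.430; half-tol=0.050, Σhalf²=0.077325
  -E: nom -22.000 → Σnom=4.150; wc +0.300/-0.400 → slack +0.780/-0.830; half-tol=0.350, Σhalf²=0.199825
  -F: nom -41.200 → Σnom=-37.050; wc +0.160/-0.156 → slack +0.940/-0.986; half-tol=0.158, Σhalf²=0.224789
  +G: nom +24.500 → Σnom=-12.550; wc +0.430/-0.430 → slack +1.370/-1.416; half-tol=0.430, Σhalf²=0.409689
  +H: nom +31.910 → Σnom=19.360; wc +0.390/-0.230 → slack +1.760/-1.646; half-tol=0.310, Σhalf²=0.505789
  +I: nom +47.200 → Σnom=66.560; wc +0.240/-0.240 → slack +2.000/-1.886; half-tol=0.240, Σhalf²=0.563389
  +J: nom +19.330 → Σnom=85.890; wc +0.240/-0.240 → slack +2.240/-2.126; half-tol=0.240, Σhalf²=0.620989
Nominal = 85.890. Worst-case = [85.890 - 2.126, 85.890 + 2.240] = [83.764, 88.130]. RSS = √0.620989 = 0.788.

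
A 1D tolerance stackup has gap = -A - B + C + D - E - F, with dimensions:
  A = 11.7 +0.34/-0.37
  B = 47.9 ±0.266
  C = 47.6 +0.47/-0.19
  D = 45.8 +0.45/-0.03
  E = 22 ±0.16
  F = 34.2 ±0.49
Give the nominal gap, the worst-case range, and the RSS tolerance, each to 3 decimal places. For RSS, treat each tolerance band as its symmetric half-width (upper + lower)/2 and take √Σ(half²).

nominal=-22.400 wc=[-23.876,-20.194] rss=0.793

Stack each dimension's contribution:
  -A: nom -11.700 → Σnom=-11.700; wc +0.370/-0.340 → slack +0.370/-0.340; half-tol=0.355, Σhalf²=0.126025
  -B: nom -47.900 → Σnom=-59.600; wc +0.266/-0.266 → slack +0.636/-0.606; half-tol=0.266, Σhalf²=0.196781
  +C: nom +47.600 → Σnom=-12.000; wc +0.470/-0.190 → slack +1.106/-0.796; half-tol=0.330, Σhalf²=0.305681
  +D: nom +45.800 → Σnom=33.800; wc +0.450/-0.030 → slack +1.556/-0.826; half-tol=0.240, Σhalf²=0.363281
  -E: nom -22.000 → Σnom=11.800; wc +0.160/-0.160 → slack +1.716/-0.986; half-tol=0.160, Σhalf²=0.388881
  -F: nom -34.200 → Σnom=-22.400; wc +0.490/-0.490 → slack +2.206/-1.476; half-tol=0.490, Σhalf²=0.628981
Nominal = -22.400. Worst-case = [-22.400 - 1.476, -22.400 + 2.206] = [-23.876, -20.194]. RSS = √0.628981 = 0.793.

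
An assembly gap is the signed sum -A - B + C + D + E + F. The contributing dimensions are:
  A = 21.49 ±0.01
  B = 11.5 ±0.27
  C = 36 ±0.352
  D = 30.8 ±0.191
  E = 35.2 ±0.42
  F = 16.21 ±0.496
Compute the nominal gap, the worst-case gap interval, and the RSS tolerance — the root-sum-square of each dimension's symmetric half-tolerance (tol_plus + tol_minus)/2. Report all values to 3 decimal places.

Stack each dimension's contribution:
  -A: nom -21.490 → Σnom=-21.490; wc +0.010/-0.010 → slack +0.010/-0.010; half-tol=0.010, Σhalf²=0.000100
  -B: nom -11.500 → Σnom=-32.990; wc +0.270/-0.270 → slack +0.280/-0.280; half-tol=0.270, Σhalf²=0.073000
  +C: nom +36.000 → Σnom=3.010; wc +0.352/-0.352 → slack +0.632/-0.632; half-tol=0.352, Σhalf²=0.196904
  +D: nom +30.800 → Σnom=33.810; wc +0.191/-0.191 → slack +0.823/-0.823; half-tol=0.191, Σhalf²=0.233385
  +E: nom +35.200 → Σnom=69.010; wc +0.420/-0.420 → slack +1.243/-1.243; half-tol=0.420, Σhalf²=0.409785
  +F: nom +16.210 → Σnom=85.220; wc +0.496/-0.496 → slack +1.739/-1.739; half-tol=0.496, Σhalf²=0.655801
Nominal = 85.220. Worst-case = [85.220 - 1.739, 85.220 + 1.739] = [83.481, 86.959]. RSS = √0.655801 = 0.810.

nominal=85.220 wc=[83.481,86.959] rss=0.810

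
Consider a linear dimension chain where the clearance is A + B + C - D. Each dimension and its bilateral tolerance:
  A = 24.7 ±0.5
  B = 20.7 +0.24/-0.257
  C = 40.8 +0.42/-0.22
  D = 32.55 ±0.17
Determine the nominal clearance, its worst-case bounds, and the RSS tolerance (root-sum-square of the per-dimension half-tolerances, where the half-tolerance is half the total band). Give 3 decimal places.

Stack each dimension's contribution:
  +A: nom +24.700 → Σnom=24.700; wc +0.500/-0.500 → slack +0.500/-0.500; half-tol=0.500, Σhalf²=0.250000
  +B: nom +20.700 → Σnom=45.400; wc +0.240/-0.257 → slack +0.740/-0.757; half-tol=0.248, Σhalf²=0.311752
  +C: nom +40.800 → Σnom=86.200; wc +0.420/-0.220 → slack +1.160/-0.977; half-tol=0.320, Σhalf²=0.414152
  -D: nom -32.550 → Σnom=53.650; wc +0.170/-0.170 → slack +1.330/-1.147; half-tol=0.170, Σhalf²=0.443052
Nominal = 53.650. Worst-case = [53.650 - 1.147, 53.650 + 1.330] = [52.503, 54.980]. RSS = √0.443052 = 0.666.

nominal=53.650 wc=[52.503,54.980] rss=0.666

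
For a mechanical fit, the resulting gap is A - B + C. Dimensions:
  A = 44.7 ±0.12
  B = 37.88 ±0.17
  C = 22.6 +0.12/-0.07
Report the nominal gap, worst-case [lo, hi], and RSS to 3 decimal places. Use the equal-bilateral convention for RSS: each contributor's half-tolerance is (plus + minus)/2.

Stack each dimension's contribution:
  +A: nom +44.700 → Σnom=44.700; wc +0.120/-0.120 → slack +0.120/-0.120; half-tol=0.120, Σhalf²=0.014400
  -B: nom -37.880 → Σnom=6.820; wc +0.170/-0.170 → slack +0.290/-0.290; half-tol=0.170, Σhalf²=0.043300
  +C: nom +22.600 → Σnom=29.420; wc +0.120/-0.070 → slack +0.410/-0.360; half-tol=0.095, Σhalf²=0.052325
Nominal = 29.420. Worst-case = [29.420 - 0.360, 29.420 + 0.410] = [29.060, 29.830]. RSS = √0.052325 = 0.229.

nominal=29.420 wc=[29.060,29.830] rss=0.229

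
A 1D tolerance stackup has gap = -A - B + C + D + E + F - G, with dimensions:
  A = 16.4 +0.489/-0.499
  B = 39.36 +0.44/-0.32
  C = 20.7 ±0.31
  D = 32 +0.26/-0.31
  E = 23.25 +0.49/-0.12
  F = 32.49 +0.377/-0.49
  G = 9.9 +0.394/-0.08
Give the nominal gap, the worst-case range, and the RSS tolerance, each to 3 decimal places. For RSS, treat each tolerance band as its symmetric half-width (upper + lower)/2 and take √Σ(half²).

Stack each dimension's contribution:
  -A: nom -16.400 → Σnom=-16.400; wc +0.499/-0.489 → slack +0.499/-0.489; half-tol=0.494, Σhalf²=0.244036
  -B: nom -39.360 → Σnom=-55.760; wc +0.320/-0.440 → slack +0.819/-0.929; half-tol=0.380, Σhalf²=0.388436
  +C: nom +20.700 → Σnom=-35.060; wc +0.310/-0.310 → slack +1.129/-1.239; half-tol=0.310, Σhalf²=0.484536
  +D: nom +32.000 → Σnom=-3.060; wc +0.260/-0.310 → slack +1.389/-1.549; half-tol=0.285, Σhalf²=0.565761
  +E: nom +23.250 → Σnom=20.190; wc +0.490/-0.120 → slack +1.879/-1.669; half-tol=0.305, Σhalf²=0.658786
  +F: nom +32.490 → Σnom=52.680; wc +0.377/-0.490 → slack +2.256/-2.159; half-tol=0.433, Σhalf²=0.846708
  -G: nom -9.900 → Σnom=42.780; wc +0.080/-0.394 → slack +2.336/-2.553; half-tol=0.237, Σhalf²=0.902877
Nominal = 42.780. Worst-case = [42.780 - 2.553, 42.780 + 2.336] = [40.227, 45.116]. RSS = √0.902877 = 0.950.

nominal=42.780 wc=[40.227,45.116] rss=0.950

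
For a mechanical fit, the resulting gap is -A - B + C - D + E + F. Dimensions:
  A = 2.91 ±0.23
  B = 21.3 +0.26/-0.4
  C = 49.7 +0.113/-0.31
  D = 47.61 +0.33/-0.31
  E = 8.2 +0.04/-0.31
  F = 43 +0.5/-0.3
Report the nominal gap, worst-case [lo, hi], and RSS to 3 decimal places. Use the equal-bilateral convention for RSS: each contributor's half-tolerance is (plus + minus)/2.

nominal=29.080 wc=[27.340,30.673] rss=0.707

Stack each dimension's contribution:
  -A: nom -2.910 → Σnom=-2.910; wc +0.230/-0.230 → slack +0.230/-0.230; half-tol=0.230, Σhalf²=0.052900
  -B: nom -21.300 → Σnom=-24.210; wc +0.400/-0.260 → slack +0.630/-0.490; half-tol=0.330, Σhalf²=0.161800
  +C: nom +49.700 → Σnom=25.490; wc +0.113/-0.310 → slack +0.743/-0.800; half-tol=0.211, Σhalf²=0.206532
  -D: nom -47.610 → Σnom=-22.120; wc +0.310/-0.330 → slack +1.053/-1.130; half-tol=0.320, Σhalf²=0.308932
  +E: nom +8.200 → Σnom=-13.920; wc +0.040/-0.310 → slack +1.093/-1.440; half-tol=0.175, Σhalf²=0.339557
  +F: nom +43.000 → Σnom=29.080; wc +0.500/-0.300 → slack +1.593/-1.740; half-tol=0.400, Σhalf²=0.499557
Nominal = 29.080. Worst-case = [29.080 - 1.740, 29.080 + 1.593] = [27.340, 30.673]. RSS = √0.499557 = 0.707.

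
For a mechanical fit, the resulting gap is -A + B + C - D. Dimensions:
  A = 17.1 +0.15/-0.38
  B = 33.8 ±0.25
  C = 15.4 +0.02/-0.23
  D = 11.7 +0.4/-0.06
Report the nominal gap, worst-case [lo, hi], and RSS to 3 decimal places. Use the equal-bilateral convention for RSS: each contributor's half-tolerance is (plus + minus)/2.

nominal=20.400 wc=[19.370,21.110] rss=0.449

Stack each dimension's contribution:
  -A: nom -17.100 → Σnom=-17.100; wc +0.380/-0.150 → slack +0.380/-0.150; half-tol=0.265, Σhalf²=0.070225
  +B: nom +33.800 → Σnom=16.700; wc +0.250/-0.250 → slack +0.630/-0.400; half-tol=0.250, Σhalf²=0.132725
  +C: nom +15.400 → Σnom=32.100; wc +0.020/-0.230 → slack +0.650/-0.630; half-tol=0.125, Σhalf²=0.148350
  -D: nom -11.700 → Σnom=20.400; wc +0.060/-0.400 → slack +0.710/-1.030; half-tol=0.230, Σhalf²=0.201250
Nominal = 20.400. Worst-case = [20.400 - 1.030, 20.400 + 0.710] = [19.370, 21.110]. RSS = √0.201250 = 0.449.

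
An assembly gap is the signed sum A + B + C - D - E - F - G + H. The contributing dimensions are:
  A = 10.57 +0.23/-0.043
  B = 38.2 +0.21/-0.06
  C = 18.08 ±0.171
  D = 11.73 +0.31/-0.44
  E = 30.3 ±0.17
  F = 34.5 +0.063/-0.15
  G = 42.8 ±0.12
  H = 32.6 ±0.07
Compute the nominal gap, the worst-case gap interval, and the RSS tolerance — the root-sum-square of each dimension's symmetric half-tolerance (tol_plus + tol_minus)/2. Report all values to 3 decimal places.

Stack each dimension's contribution:
  +A: nom +10.570 → Σnom=10.570; wc +0.230/-0.043 → slack +0.230/-0.043; half-tol=0.137, Σhalf²=0.018632
  +B: nom +38.200 → Σnom=48.770; wc +0.210/-0.060 → slack +0.440/-0.103; half-tol=0.135, Σhalf²=0.036857
  +C: nom +18.080 → Σnom=66.850; wc +0.171/-0.171 → slack +0.611/-0.274; half-tol=0.171, Σhalf²=0.066098
  -D: nom -11.730 → Σnom=55.120; wc +0.440/-0.310 → slack +1.051/-0.584; half-tol=0.375, Σhalf²=0.206723
  -E: nom -30.300 → Σnom=24.820; wc +0.170/-0.170 → slack +1.221/-0.754; half-tol=0.170, Σhalf²=0.235623
  -F: nom -34.500 → Σnom=-9.680; wc +0.150/-0.063 → slack +1.371/-0.817; half-tol=0.106, Σhalf²=0.246966
  -G: nom -42.800 → Σnom=-52.480; wc +0.120/-0.120 → slack +1.491/-0.937; half-tol=0.120, Σhalf²=0.261366
  +H: nom +32.600 → Σnom=-19.880; wc +0.070/-0.070 → slack +1.561/-1.007; half-tol=0.070, Σhalf²=0.266266
Nominal = -19.880. Worst-case = [-19.880 - 1.007, -19.880 + 1.561] = [-20.887, -18.319]. RSS = √0.266266 = 0.516.

nominal=-19.880 wc=[-20.887,-18.319] rss=0.516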